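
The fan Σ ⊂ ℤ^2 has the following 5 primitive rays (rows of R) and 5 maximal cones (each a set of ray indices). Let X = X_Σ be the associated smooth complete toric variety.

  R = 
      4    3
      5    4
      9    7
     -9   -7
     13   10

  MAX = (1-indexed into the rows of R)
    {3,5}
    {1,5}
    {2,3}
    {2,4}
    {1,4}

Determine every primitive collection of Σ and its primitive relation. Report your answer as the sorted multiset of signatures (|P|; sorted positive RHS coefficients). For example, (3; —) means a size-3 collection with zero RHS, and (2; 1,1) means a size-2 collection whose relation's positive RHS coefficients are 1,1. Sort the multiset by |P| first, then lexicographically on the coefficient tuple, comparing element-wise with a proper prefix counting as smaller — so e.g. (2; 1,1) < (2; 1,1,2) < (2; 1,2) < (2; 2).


Σ has 5 primitive collections:

  P = {3,4}:  v_{3} + v_{4} = 0  →  sig = (2; —)
  P = {1,2}:  v_{1} + v_{2} = v_{3}  →  sig = (2; 1)
  P = {1,3}:  v_{1} + v_{3} = v_{5}  →  sig = (2; 1)
  P = {4,5}:  v_{4} + v_{5} = v_{1}  →  sig = (2; 1)
  P = {2,5}:  v_{2} + v_{5} = 2·v_{3}  →  sig = (2; 2)

so the primitive-relation signature multiset is
{ (2; —),  (2; 1) ×3,  (2; 2) }


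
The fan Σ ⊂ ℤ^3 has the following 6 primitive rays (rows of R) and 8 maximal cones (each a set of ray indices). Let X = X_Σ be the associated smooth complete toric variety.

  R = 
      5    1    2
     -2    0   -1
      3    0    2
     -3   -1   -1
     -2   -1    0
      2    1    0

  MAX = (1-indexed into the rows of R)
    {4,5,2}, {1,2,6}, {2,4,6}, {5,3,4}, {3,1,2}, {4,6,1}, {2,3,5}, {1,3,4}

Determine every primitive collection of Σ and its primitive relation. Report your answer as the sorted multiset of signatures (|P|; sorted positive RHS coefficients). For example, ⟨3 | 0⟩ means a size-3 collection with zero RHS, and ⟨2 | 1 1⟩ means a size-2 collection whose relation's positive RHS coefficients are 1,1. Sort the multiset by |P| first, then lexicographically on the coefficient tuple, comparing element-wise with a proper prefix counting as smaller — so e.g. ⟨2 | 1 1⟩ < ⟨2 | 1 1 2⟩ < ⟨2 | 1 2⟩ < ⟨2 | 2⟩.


Δ(Σ) — 6 vertices, 5 min non-faces:

  P={5,6}:  v_{5} + v_{6} = 0  →  sig = ⟨2 | 0⟩
  P={1,5}:  v_{1} + v_{5} = v_{3}  →  sig = ⟨2 | 1⟩
  P={3,6}:  v_{3} + v_{6} = v_{1}  →  sig = ⟨2 | 1⟩
  P={1,2,4}:  v_{1} + v_{2} + v_{4} = 0  →  sig = ⟨3 | 0⟩
  P={2,3,4}:  v_{2} + v_{3} + v_{4} = v_{5}  →  sig = ⟨3 | 1⟩

Signatures (|P|; sorted positive RHS coefficients), sorted:
{ ⟨2 | 0⟩,  ⟨2 | 1⟩ ×2,  ⟨3 | 0⟩,  ⟨3 | 1⟩ }


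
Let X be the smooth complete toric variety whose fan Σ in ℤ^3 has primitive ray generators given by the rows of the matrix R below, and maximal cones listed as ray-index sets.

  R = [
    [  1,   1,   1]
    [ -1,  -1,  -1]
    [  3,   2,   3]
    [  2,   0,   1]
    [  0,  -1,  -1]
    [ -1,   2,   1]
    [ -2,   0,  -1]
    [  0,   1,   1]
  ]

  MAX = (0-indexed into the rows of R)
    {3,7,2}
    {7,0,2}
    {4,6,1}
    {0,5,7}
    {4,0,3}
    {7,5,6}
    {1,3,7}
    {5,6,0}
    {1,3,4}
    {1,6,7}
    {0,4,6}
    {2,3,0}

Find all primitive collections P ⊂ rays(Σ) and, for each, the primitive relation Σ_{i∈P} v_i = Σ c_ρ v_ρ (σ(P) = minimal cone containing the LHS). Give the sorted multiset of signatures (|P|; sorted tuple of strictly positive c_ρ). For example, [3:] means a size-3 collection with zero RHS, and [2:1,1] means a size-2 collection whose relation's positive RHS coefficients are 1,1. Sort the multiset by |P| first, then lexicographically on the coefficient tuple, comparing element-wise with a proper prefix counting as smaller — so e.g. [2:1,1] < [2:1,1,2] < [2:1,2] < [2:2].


Primitive collections (12):

  P = {0,1}:  v_{0} + v_{1} = 0 — sig = [2:]
  P = {3,6}:  v_{3} + v_{6} = 0 — sig = [2:]
  P = {4,7}:  v_{4} + v_{7} = 0 — sig = [2:]
  P = {1,2}:  v_{1} + v_{2} = v_{3} + v_{7} — sig = [2:1,1]
  P = {1,5}:  v_{1} + v_{5} = v_{6} + v_{7} — sig = [2:1,1]
  P = {2,4}:  v_{2} + v_{4} = v_{0} + v_{3} — sig = [2:1,1]
  P = {2,6}:  v_{2} + v_{6} = v_{0} + v_{7} — sig = [2:1,1]
  P = {3,5}:  v_{3} + v_{5} = v_{0} + v_{7} — sig = [2:1,1]
  P = {4,5}:  v_{4} + v_{5} = v_{0} + v_{6} — sig = [2:1,1]
  P = {2,5}:  v_{2} + v_{5} = 2·v_{0} + 2·v_{7} — sig = [2:2,2]
  P = {0,3,7}:  v_{0} + v_{3} + v_{7} = v_{2} — sig = [3:1]
  P = {0,6,7}:  v_{0} + v_{6} + v_{7} = v_{5} — sig = [3:1]

Hence PRS(X_Σ) =
{ [2:] ×3,  [2:1,1] ×6,  [2:2,2],  [3:1] ×2 }


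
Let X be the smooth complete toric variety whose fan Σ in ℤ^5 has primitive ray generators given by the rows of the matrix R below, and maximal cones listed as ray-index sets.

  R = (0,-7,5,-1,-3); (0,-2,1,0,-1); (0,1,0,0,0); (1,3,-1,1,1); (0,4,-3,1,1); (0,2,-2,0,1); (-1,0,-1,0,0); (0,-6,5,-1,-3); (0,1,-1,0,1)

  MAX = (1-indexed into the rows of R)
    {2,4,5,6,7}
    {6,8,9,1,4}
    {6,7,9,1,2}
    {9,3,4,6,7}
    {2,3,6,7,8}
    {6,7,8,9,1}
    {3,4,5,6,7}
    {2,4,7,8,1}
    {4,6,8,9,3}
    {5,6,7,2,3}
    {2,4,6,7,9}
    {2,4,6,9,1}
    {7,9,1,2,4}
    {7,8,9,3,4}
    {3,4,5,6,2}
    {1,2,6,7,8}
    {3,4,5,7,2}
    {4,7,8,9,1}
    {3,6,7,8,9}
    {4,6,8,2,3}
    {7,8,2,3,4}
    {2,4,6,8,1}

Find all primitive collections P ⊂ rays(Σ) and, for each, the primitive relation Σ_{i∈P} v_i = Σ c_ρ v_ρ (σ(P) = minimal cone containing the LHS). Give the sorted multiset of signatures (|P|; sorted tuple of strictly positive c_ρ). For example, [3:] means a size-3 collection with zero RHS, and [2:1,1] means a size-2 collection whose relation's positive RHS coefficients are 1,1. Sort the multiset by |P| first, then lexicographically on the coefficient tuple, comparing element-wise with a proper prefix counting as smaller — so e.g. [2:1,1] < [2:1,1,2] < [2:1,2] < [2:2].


Δ(Σ) — 9 vertices, 9 min non-faces:

  {1,3}:  v_{1} + v_{3} = v_{8}  ⟹  sig = [2:1]
  {5,9}:  v_{5} + v_{9} = v_{4} + v_{6} + v_{7}  ⟹  sig = [2:1,1,1]
  {1,5}:  v_{1} + v_{5} = 2·v_{2} + v_{3}  ⟹  sig = [2:1,2]
  {5,8}:  v_{5} + v_{8} = 2·v_{2} + 2·v_{3}  ⟹  sig = [2:2,2]
  {2,3,9}:  v_{2} + v_{3} + v_{9} = 0  ⟹  sig = [3:]
  {2,8,9}:  v_{2} + v_{8} + v_{9} = v_{1}  ⟹  sig = [3:1]
  {1,4,6,7}:  v_{1} + v_{4} + v_{6} + v_{7} = v_{2}  ⟹  sig = [4:1]
  {4,6,7,8}:  v_{4} + v_{6} + v_{7} + v_{8} = v_{2} + v_{3}  ⟹  sig = [4:1,1]
  {2,3,4,6,7}:  v_{2} + v_{3} + v_{4} + v_{6} + v_{7} = v_{5}  ⟹  sig = [5:1]

Sorted signature multiset PRS(X):
    |P|=2: 4 collections, coeffs (1), (1,1,1), (1,2), (2,2)
    |P|=3: 2 collections, coeffs (), (1)
    |P|=4: 2 collections, coeffs (1), (1,1)
    |P|=5: 1 collection, coeffs (1)


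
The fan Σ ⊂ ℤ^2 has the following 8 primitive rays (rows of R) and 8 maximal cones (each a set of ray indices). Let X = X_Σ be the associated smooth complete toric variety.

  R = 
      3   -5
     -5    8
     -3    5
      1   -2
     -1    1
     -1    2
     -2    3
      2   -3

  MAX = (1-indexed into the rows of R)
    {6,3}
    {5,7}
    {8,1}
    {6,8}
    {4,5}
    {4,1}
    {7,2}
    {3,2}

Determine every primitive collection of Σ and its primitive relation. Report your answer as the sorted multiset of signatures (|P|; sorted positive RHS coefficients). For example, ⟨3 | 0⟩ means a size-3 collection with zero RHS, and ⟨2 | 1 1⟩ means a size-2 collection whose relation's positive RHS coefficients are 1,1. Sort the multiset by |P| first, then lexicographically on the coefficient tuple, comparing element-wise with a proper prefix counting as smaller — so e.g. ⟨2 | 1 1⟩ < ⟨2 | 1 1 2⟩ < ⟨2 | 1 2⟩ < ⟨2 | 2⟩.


Δ(Σ) — 8 vertices, 20 min non-faces:

  P={1,3}:  v_{1} + v_{3} = 0 — sig = ⟨2 | 0⟩
  P={4,6}:  v_{4} + v_{6} = 0 — sig = ⟨2 | 0⟩
  P={7,8}:  v_{7} + v_{8} = 0 — sig = ⟨2 | 0⟩
  P={1,2}:  v_{1} + v_{2} = v_{7} — sig = ⟨2 | 1⟩
  P={1,6}:  v_{1} + v_{6} = v_{8} — sig = ⟨2 | 1⟩
  P={1,7}:  v_{1} + v_{7} = v_{4} — sig = ⟨2 | 1⟩
  P={2,8}:  v_{2} + v_{8} = v_{3} — sig = ⟨2 | 1⟩
  P={3,4}:  v_{3} + v_{4} = v_{7} — sig = ⟨2 | 1⟩
  P={3,7}:  v_{3} + v_{7} = v_{2} — sig = ⟨2 | 1⟩
  P={3,8}:  v_{3} + v_{8} = v_{6} — sig = ⟨2 | 1⟩
  P={4,7}:  v_{4} + v_{7} = v_{5} — sig = ⟨2 | 1⟩
  P={4,8}:  v_{4} + v_{8} = v_{1} — sig = ⟨2 | 1⟩
  P={5,6}:  v_{5} + v_{6} = v_{7} — sig = ⟨2 | 1⟩
  P={5,8}:  v_{5} + v_{8} = v_{4} — sig = ⟨2 | 1⟩
  P={6,7}:  v_{6} + v_{7} = v_{3} — sig = ⟨2 | 1⟩
  P={1,5}:  v_{1} + v_{5} = 2·v_{4} — sig = ⟨2 | 2⟩
  P={2,4}:  v_{2} + v_{4} = 2·v_{7} — sig = ⟨2 | 2⟩
  P={2,6}:  v_{2} + v_{6} = 2·v_{3} — sig = ⟨2 | 2⟩
  P={3,5}:  v_{3} + v_{5} = 2·v_{7} — sig = ⟨2 | 2⟩
  P={2,5}:  v_{2} + v_{5} = 3·v_{7} — sig = ⟨2 | 3⟩

Sorted signature multiset PRS(X):
[⟨2 | 0⟩, ⟨2 | 0⟩, ⟨2 | 0⟩, ⟨2 | 1⟩, ⟨2 | 1⟩, ⟨2 | 1⟩, ⟨2 | 1⟩, ⟨2 | 1⟩, ⟨2 | 1⟩, ⟨2 | 1⟩, ⟨2 | 1⟩, ⟨2 | 1⟩, ⟨2 | 1⟩, ⟨2 | 1⟩, ⟨2 | 1⟩, ⟨2 | 2⟩, ⟨2 | 2⟩, ⟨2 | 2⟩, ⟨2 | 2⟩, ⟨2 | 3⟩]


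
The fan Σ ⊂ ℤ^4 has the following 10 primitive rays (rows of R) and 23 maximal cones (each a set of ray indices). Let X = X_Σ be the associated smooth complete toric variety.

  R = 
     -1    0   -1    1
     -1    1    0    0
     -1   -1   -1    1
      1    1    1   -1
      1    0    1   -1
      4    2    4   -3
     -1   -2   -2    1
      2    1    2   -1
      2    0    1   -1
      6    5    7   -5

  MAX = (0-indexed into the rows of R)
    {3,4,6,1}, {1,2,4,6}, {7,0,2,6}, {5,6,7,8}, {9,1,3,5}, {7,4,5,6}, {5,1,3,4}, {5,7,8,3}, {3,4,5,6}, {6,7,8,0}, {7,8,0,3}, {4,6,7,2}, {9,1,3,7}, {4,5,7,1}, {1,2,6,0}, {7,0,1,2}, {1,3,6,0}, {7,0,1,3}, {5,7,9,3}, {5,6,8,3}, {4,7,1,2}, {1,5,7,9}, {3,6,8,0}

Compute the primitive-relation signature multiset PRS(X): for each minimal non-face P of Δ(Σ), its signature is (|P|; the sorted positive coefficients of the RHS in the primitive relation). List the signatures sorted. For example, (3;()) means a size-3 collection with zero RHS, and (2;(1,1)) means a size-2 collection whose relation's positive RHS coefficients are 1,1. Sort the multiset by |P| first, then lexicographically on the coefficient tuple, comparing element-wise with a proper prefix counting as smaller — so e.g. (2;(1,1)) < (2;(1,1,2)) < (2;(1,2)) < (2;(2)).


17 collections generate NE(X_Σ); each relation:

  {0,4}:  v_{0} + v_{4} = 0  ⟹  sig = (2;())
  {2,3}:  v_{2} + v_{3} = 0  ⟹  sig = (2;())
  {1,8}:  v_{1} + v_{8} = v_{3}  ⟹  sig = (2;(1))
  {0,5}:  v_{0} + v_{5} = v_{3} + v_{7}  ⟹  sig = (2;(1,1))
  {2,5}:  v_{2} + v_{5} = v_{4} + v_{7}  ⟹  sig = (2;(1,1))
  {2,8}:  v_{2} + v_{8} = v_{6} + v_{7}  ⟹  sig = (2;(1,1))
  {4,8}:  v_{4} + v_{8} = v_{5} + v_{6}  ⟹  sig = (2;(1,1))
  {6,9}:  v_{6} + v_{9} = v_{3} + v_{5}  ⟹  sig = (2;(1,1))
  {2,9}:  v_{2} + v_{9} = v_{1} + v_{5} + v_{7}  ⟹  sig = (2;(1,1,1))
  {8,9}:  v_{8} + v_{9} = 2·v_{3} + v_{5} + v_{7}  ⟹  sig = (2;(1,1,2))
  {4,9}:  v_{4} + v_{9} = v_{1} + 2·v_{5}  ⟹  sig = (2;(1,2))
  {0,9}:  v_{0} + v_{9} = v_{1} + 2·v_{3} + 2·v_{7}  ⟹  sig = (2;(1,2,2))
  {1,6,7}:  v_{1} + v_{6} + v_{7} = 0  ⟹  sig = (3;())
  {3,4,7}:  v_{3} + v_{4} + v_{7} = v_{5}  ⟹  sig = (3;(1))
  {3,6,7}:  v_{3} + v_{6} + v_{7} = v_{8}  ⟹  sig = (3;(1))
  {1,5,6}:  v_{1} + v_{5} + v_{6} = v_{3} + v_{4}  ⟹  sig = (3;(1,1))
  {1,3,5,7}:  v_{1} + v_{3} + v_{5} + v_{7} = v_{9}  ⟹  sig = (4;(1))

Signatures (|P|; sorted positive RHS coefficients), sorted:
[(2;()), (2;()), (2;(1)), (2;(1,1)), (2;(1,1)), (2;(1,1)), (2;(1,1)), (2;(1,1)), (2;(1,1,1)), (2;(1,1,2)), (2;(1,2)), (2;(1,2,2)), (3;()), (3;(1)), (3;(1)), (3;(1,1)), (4;(1))]


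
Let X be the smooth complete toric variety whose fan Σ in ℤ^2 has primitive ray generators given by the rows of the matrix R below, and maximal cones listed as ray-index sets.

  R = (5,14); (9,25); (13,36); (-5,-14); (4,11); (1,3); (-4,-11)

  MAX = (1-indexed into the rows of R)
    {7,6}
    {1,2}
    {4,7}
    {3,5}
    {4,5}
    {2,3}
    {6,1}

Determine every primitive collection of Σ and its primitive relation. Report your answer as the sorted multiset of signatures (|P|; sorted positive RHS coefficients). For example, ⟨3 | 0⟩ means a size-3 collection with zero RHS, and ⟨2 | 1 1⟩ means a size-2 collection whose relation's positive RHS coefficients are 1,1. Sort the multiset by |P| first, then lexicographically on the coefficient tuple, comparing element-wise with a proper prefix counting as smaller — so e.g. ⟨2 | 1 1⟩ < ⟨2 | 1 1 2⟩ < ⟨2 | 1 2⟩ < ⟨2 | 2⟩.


14 collections generate NE(X_Σ); each relation:

  • {1,4}:  v_{1} + v_{4} = 0  ⇒ sig = ⟨2 | 0⟩
  • {5,7}:  v_{5} + v_{7} = 0  ⇒ sig = ⟨2 | 0⟩
  • {1,5}:  v_{1} + v_{5} = v_{2}  ⇒ sig = ⟨2 | 1⟩
  • {1,7}:  v_{1} + v_{7} = v_{6}  ⇒ sig = ⟨2 | 1⟩
  • {2,4}:  v_{2} + v_{4} = v_{5}  ⇒ sig = ⟨2 | 1⟩
  • {2,5}:  v_{2} + v_{5} = v_{3}  ⇒ sig = ⟨2 | 1⟩
  • {2,7}:  v_{2} + v_{7} = v_{1}  ⇒ sig = ⟨2 | 1⟩
  • {3,7}:  v_{3} + v_{7} = v_{2}  ⇒ sig = ⟨2 | 1⟩
  • {4,6}:  v_{4} + v_{6} = v_{7}  ⇒ sig = ⟨2 | 1⟩
  • {5,6}:  v_{5} + v_{6} = v_{1}  ⇒ sig = ⟨2 | 1⟩
  • {3,6}:  v_{3} + v_{6} = v_{1} + v_{2}  ⇒ sig = ⟨2 | 1 1⟩
  • {1,3}:  v_{1} + v_{3} = 2·v_{2}  ⇒ sig = ⟨2 | 2⟩
  • {2,6}:  v_{2} + v_{6} = 2·v_{1}  ⇒ sig = ⟨2 | 2⟩
  • {3,4}:  v_{3} + v_{4} = 2·v_{5}  ⇒ sig = ⟨2 | 2⟩

Hence PRS(X_Σ) =
[⟨2 | 0⟩, ⟨2 | 0⟩, ⟨2 | 1⟩, ⟨2 | 1⟩, ⟨2 | 1⟩, ⟨2 | 1⟩, ⟨2 | 1⟩, ⟨2 | 1⟩, ⟨2 | 1⟩, ⟨2 | 1⟩, ⟨2 | 1 1⟩, ⟨2 | 2⟩, ⟨2 | 2⟩, ⟨2 | 2⟩]


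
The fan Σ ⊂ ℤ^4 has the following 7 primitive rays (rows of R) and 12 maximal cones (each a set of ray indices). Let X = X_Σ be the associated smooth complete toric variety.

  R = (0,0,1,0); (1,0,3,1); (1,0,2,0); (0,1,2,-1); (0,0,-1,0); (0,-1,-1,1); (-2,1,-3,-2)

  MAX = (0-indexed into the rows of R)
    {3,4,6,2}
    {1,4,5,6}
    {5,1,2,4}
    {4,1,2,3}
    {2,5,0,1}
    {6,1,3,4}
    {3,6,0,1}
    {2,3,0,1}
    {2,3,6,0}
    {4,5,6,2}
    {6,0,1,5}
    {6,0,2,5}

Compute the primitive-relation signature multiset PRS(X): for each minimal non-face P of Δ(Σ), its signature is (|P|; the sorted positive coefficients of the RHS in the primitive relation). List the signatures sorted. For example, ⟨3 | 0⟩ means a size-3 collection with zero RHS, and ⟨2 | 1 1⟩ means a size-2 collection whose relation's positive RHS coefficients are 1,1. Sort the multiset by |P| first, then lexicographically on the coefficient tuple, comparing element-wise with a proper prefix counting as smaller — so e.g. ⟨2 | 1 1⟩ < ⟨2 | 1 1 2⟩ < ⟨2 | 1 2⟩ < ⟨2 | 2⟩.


3 minimal non-faces of Δ(Σ) (on 7 rays):

  P = {0,4}:  v_{0} + v_{4} = 0  ⟹  sig = ⟨2 | 0⟩
  P = {3,5}:  v_{3} + v_{5} = v_{0}  ⟹  sig = ⟨2 | 1⟩
  P = {1,2,6}:  v_{1} + v_{2} + v_{6} = v_{3}  ⟹  sig = ⟨3 | 1⟩

Signatures (|P|; sorted positive RHS coefficients), sorted:
{ ⟨2 | 0⟩,  ⟨2 | 1⟩,  ⟨3 | 1⟩ }


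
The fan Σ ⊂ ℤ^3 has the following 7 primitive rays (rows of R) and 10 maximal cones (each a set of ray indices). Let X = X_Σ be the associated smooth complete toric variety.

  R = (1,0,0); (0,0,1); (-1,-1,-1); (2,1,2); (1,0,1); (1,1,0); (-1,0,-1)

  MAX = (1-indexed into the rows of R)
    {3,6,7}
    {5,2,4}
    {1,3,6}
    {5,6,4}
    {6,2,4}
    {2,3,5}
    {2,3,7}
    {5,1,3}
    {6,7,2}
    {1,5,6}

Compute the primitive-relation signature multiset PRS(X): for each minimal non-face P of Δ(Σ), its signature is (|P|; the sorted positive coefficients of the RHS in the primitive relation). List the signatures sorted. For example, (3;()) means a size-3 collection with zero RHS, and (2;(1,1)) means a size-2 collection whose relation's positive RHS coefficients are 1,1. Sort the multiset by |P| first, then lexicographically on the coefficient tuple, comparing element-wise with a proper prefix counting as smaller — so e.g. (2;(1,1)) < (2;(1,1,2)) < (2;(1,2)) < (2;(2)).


Primitive collections (9):

  P = {5,7}:  v_{5} + v_{7} = 0  ⇒ sig = (2;())
  P = {1,2}:  v_{1} + v_{2} = v_{5}  ⇒ sig = (2;(1))
  P = {3,4}:  v_{3} + v_{4} = v_{5}  ⇒ sig = (2;(1))
  P = {1,7}:  v_{1} + v_{7} = v_{3} + v_{6}  ⇒ sig = (2;(1,1))
  P = {4,7}:  v_{4} + v_{7} = v_{2} + v_{6}  ⇒ sig = (2;(1,1))
  P = {1,4}:  v_{1} + v_{4} = 2·v_{5} + v_{6}  ⇒ sig = (2;(1,2))
  P = {2,3,6}:  v_{2} + v_{3} + v_{6} = 0  ⇒ sig = (3;())
  P = {2,5,6}:  v_{2} + v_{5} + v_{6} = v_{4}  ⇒ sig = (3;(1))
  P = {3,5,6}:  v_{3} + v_{5} + v_{6} = v_{1}  ⇒ sig = (3;(1))

Signatures (|P|; sorted positive RHS coefficients), sorted:
    |P|=2: 6 collections, coeffs (), (1), (1), (1,1), (1,1), (1,2)
    |P|=3: 3 collections, coeffs (), (1), (1)


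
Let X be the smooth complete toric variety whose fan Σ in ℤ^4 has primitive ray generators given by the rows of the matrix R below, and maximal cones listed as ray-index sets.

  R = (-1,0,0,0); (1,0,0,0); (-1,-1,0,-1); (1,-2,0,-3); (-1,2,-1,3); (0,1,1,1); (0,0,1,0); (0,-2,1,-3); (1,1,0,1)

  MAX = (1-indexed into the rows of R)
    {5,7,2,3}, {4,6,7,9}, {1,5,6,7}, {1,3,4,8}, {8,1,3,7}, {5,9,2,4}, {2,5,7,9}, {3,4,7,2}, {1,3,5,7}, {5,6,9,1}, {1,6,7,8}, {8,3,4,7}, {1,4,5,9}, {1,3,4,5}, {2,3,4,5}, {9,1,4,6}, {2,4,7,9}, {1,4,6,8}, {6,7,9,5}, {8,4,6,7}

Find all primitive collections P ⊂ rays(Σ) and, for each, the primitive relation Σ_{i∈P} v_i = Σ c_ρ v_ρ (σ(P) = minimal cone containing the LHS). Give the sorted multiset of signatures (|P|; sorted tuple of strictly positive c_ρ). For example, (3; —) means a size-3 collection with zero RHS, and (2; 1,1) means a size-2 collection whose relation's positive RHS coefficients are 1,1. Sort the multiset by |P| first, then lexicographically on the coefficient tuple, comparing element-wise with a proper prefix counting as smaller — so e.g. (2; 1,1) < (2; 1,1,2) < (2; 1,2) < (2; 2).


|primitive collections| = 11. Relations:

  P = {1,2}:  v_{1} + v_{2} = 0  so sig = (2; —)
  P = {3,9}:  v_{3} + v_{9} = 0  so sig = (2; —)
  P = {5,8}:  v_{5} + v_{8} = v_{1}  so sig = (2; 1)
  P = {2,6}:  v_{2} + v_{6} = v_{7} + v_{9}  so sig = (2; 1,1)
  P = {2,8}:  v_{2} + v_{8} = v_{4} + v_{7}  so sig = (2; 1,1)
  P = {3,6}:  v_{3} + v_{6} = v_{1} + v_{7}  so sig = (2; 1,1)
  P = {8,9}:  v_{8} + v_{9} = v_{4} + v_{6}  so sig = (2; 1,1)
  P = {4,5,7}:  v_{4} + v_{5} + v_{7} = 0  so sig = (3; —)
  P = {1,4,7}:  v_{1} + v_{4} + v_{7} = v_{8}  so sig = (3; 1)
  P = {1,7,9}:  v_{1} + v_{7} + v_{9} = v_{6}  so sig = (3; 1)
  P = {4,5,6}:  v_{4} + v_{5} + v_{6} = v_{1} + v_{9}  so sig = (3; 1,1)

Sorted signature multiset PRS(X):
{ (2; —) ×2,  (2; 1),  (2; 1,1) ×4,  (3; —),  (3; 1) ×2,  (3; 1,1) }


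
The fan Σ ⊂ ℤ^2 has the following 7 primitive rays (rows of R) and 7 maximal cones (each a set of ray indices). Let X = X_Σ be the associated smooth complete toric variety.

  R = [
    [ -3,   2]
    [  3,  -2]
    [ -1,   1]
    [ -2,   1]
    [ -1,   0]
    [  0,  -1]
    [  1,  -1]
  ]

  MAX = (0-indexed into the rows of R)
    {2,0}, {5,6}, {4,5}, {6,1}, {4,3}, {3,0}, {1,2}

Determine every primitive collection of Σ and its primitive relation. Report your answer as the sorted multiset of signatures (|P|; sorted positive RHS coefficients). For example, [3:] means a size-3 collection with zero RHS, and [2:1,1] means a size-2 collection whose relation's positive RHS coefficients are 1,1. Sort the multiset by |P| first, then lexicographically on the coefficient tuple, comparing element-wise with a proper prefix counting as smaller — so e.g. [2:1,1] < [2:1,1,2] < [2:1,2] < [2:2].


|primitive collections| = 14. Relations:

  P = {0,1}:  v_{0} + v_{1} = 0  →  sig = [2:]
  P = {2,6}:  v_{2} + v_{6} = 0  →  sig = [2:]
  P = {0,6}:  v_{0} + v_{6} = v_{3}  →  sig = [2:1]
  P = {1,3}:  v_{1} + v_{3} = v_{6}  →  sig = [2:1]
  P = {2,3}:  v_{2} + v_{3} = v_{0}  →  sig = [2:1]
  P = {2,4}:  v_{2} + v_{4} = v_{3}  →  sig = [2:1]
  P = {2,5}:  v_{2} + v_{5} = v_{4}  →  sig = [2:1]
  P = {3,6}:  v_{3} + v_{6} = v_{4}  →  sig = [2:1]
  P = {4,6}:  v_{4} + v_{6} = v_{5}  →  sig = [2:1]
  P = {0,5}:  v_{0} + v_{5} = v_{3} + v_{4}  →  sig = [2:1,1]
  P = {0,4}:  v_{0} + v_{4} = 2·v_{3}  →  sig = [2:2]
  P = {1,4}:  v_{1} + v_{4} = 2·v_{6}  →  sig = [2:2]
  P = {3,5}:  v_{3} + v_{5} = 2·v_{4}  →  sig = [2:2]
  P = {1,5}:  v_{1} + v_{5} = 3·v_{6}  →  sig = [2:3]

Sorted signature multiset PRS(X):
[[2:], [2:], [2:1], [2:1], [2:1], [2:1], [2:1], [2:1], [2:1], [2:1,1], [2:2], [2:2], [2:2], [2:3]]


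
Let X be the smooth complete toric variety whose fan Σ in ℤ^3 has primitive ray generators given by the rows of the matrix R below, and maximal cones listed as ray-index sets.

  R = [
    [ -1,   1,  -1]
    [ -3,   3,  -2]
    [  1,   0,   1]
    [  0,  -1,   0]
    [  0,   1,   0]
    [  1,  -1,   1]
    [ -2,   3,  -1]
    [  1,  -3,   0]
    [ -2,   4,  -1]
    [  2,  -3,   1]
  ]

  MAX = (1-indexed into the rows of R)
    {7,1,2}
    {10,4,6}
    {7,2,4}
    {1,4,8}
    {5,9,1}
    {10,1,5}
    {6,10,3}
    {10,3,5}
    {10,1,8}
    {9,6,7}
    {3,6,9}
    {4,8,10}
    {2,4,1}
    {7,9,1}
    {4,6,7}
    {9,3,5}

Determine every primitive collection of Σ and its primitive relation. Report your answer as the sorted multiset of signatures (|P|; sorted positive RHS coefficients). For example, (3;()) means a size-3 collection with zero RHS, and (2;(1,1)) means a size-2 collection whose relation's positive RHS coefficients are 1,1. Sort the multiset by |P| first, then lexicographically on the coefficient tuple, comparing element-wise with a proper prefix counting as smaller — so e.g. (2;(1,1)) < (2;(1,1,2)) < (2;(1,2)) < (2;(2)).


Σ has 23 primitive collections:

  {1,6}:  v_{1} + v_{6} = 0 ; sig = (2;())
  {4,5}:  v_{4} + v_{5} = 0 ; sig = (2;())
  {7,10}:  v_{7} + v_{10} = 0 ; sig = (2;())
  {1,3}:  v_{1} + v_{3} = v_{5} ; sig = (2;(1))
  {2,3}:  v_{2} + v_{3} = v_{7} ; sig = (2;(1))
  {3,4}:  v_{3} + v_{4} = v_{6} ; sig = (2;(1))
  {3,8}:  v_{3} + v_{8} = v_{10} ; sig = (2;(1))
  {4,9}:  v_{4} + v_{9} = v_{7} ; sig = (2;(1))
  {5,6}:  v_{5} + v_{6} = v_{3} ; sig = (2;(1))
  {5,7}:  v_{5} + v_{7} = v_{9} ; sig = (2;(1))
  {8,9}:  v_{8} + v_{9} = v_{1} ; sig = (2;(1))
  {9,10}:  v_{9} + v_{10} = v_{5} ; sig = (2;(1))
  {2,5}:  v_{2} + v_{5} = v_{1} + v_{7} ; sig = (2;(1,1))
  {2,6}:  v_{2} + v_{6} = v_{4} + v_{7} ; sig = (2;(1,1))
  {2,10}:  v_{2} + v_{10} = v_{1} + v_{4} ; sig = (2;(1,1))
  {3,7}:  v_{3} + v_{7} = v_{6} + v_{9} ; sig = (2;(1,1))
  {5,8}:  v_{5} + v_{8} = v_{1} + v_{10} ; sig = (2;(1,1))
  {6,8}:  v_{6} + v_{8} = v_{4} + v_{10} ; sig = (2;(1,1))
  {7,8}:  v_{7} + v_{8} = v_{1} + v_{4} ; sig = (2;(1,1))
  {2,9}:  v_{2} + v_{9} = v_{1} + 2·v_{7} ; sig = (2;(1,2))
  {2,8}:  v_{2} + v_{8} = 2·v_{1} + 2·v_{4} ; sig = (2;(2,2))
  {1,4,7}:  v_{1} + v_{4} + v_{7} = v_{2} ; sig = (3;(1))
  {1,4,10}:  v_{1} + v_{4} + v_{10} = v_{8} ; sig = (3;(1))

Signatures (|P|; sorted positive RHS coefficients), sorted:
    |P|=2: 21 collections, coeffs (), (), (), (1), (1), (1), (1), (1), (1), (1), (1), (1), (1,1), (1,1), (1,1), (1,1), (1,1), (1,1), (1,1), (1,2), (2,2)
    |P|=3: 2 collections, coeffs (1), (1)


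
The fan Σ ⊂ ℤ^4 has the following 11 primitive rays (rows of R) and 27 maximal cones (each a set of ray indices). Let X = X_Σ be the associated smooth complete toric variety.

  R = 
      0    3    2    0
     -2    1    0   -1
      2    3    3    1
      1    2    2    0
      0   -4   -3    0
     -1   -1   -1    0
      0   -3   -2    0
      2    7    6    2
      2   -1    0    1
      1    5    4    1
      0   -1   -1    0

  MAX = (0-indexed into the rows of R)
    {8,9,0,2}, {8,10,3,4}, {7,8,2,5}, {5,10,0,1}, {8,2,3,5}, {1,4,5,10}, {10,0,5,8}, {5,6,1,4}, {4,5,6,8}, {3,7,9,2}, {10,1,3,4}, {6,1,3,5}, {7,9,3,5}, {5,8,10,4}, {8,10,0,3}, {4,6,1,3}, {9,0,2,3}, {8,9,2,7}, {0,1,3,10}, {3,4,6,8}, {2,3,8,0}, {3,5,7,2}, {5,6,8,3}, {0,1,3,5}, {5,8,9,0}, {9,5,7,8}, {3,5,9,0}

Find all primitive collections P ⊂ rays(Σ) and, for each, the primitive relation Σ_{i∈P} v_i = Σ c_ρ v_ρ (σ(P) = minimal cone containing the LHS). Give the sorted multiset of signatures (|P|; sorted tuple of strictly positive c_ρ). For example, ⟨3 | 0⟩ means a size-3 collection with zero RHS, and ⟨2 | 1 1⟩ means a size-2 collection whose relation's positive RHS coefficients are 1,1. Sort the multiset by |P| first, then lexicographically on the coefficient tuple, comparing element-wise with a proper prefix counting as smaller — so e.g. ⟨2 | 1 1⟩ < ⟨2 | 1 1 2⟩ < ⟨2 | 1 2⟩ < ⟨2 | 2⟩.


24 minimal non-faces of Δ(Σ) (on 11 rays):

  • {0,6}:  v_{0} + v_{6} = 0  →  sig = ⟨2 | 0⟩
  • {1,8}:  v_{1} + v_{8} = 0  →  sig = ⟨2 | 0⟩
  • {0,4}:  v_{0} + v_{4} = v_{10}  →  sig = ⟨2 | 1⟩
  • {2,4}:  v_{2} + v_{4} = v_{8}  →  sig = ⟨2 | 1⟩
  • {6,10}:  v_{6} + v_{10} = v_{4}  →  sig = ⟨2 | 1⟩
  • {2,10}:  v_{2} + v_{10} = v_{0} + v_{8}  →  sig = ⟨2 | 1 1⟩
  • {6,9}:  v_{6} + v_{9} = v_{2} + v_{5}  →  sig = ⟨2 | 1 1⟩
  • {1,2}:  v_{1} + v_{2} = v_{0} + v_{3} + v_{5}  →  sig = ⟨2 | 1 1 1⟩
  • {2,6}:  v_{2} + v_{6} = v_{3} + v_{5} + v_{8}  →  sig = ⟨2 | 1 1 1⟩
  • {4,7}:  v_{4} + v_{7} = v_{5} + v_{8} + v_{9}  →  sig = ⟨2 | 1 1 1⟩
  • {4,9}:  v_{4} + v_{9} = v_{0} + v_{5} + v_{8}  →  sig = ⟨2 | 1 1 1⟩
  • {7,10}:  v_{7} + v_{10} = v_{0} + v_{5} + v_{8} + v_{9}  →  sig = ⟨2 | 1 1 1 1⟩
  • {1,7}:  v_{1} + v_{7} = v_{0} + v_{3} + 2·v_{5} + v_{9}  →  sig = ⟨2 | 1 1 1 2⟩
  • {9,10}:  v_{9} + v_{10} = 2·v_{0} + v_{5} + v_{8}  →  sig = ⟨2 | 1 1 2⟩
  • {1,9}:  v_{1} + v_{9} = 2·v_{0} + v_{3} + 2·v_{5}  →  sig = ⟨2 | 1 2 2⟩
  • {0,7}:  v_{0} + v_{7} = 2·v_{9}  →  sig = ⟨2 | 2⟩
  • {6,7}:  v_{6} + v_{7} = 2·v_{2} + 2·v_{5}  →  sig = ⟨2 | 2 2⟩
  • {3,5,10}:  v_{3} + v_{5} + v_{10} = 0  →  sig = ⟨3 | 0⟩
  • {0,2,5}:  v_{0} + v_{2} + v_{5} = v_{9}  →  sig = ⟨3 | 1⟩
  • {2,5,9}:  v_{2} + v_{5} + v_{9} = v_{7}  →  sig = ⟨3 | 1⟩
  • {3,4,5}:  v_{3} + v_{4} + v_{5} = v_{6}  →  sig = ⟨3 | 1⟩
  • {3,7,8}:  v_{3} + v_{7} + v_{8} = 3·v_{2} + v_{5}  →  sig = ⟨3 | 1 3⟩
  • {3,8,9}:  v_{3} + v_{8} + v_{9} = 2·v_{2}  →  sig = ⟨3 | 2⟩
  • {0,3,5,8}:  v_{0} + v_{3} + v_{5} + v_{8} = v_{2}  →  sig = ⟨4 | 1⟩

Sorted signature multiset PRS(X):
    |P|=2: 17 collections, coeffs (), (), (1), (1), (1), (1,1), (1,1), (1,1,1), (1,1,1), (1,1,1), (1,1,1), (1,1,1,1), (1,1,1,2), (1,1,2), (1,2,2), (2), (2,2)
    |P|=3: 6 collections, coeffs (), (1), (1), (1), (1,3), (2)
    |P|=4: 1 collection, coeffs (1)


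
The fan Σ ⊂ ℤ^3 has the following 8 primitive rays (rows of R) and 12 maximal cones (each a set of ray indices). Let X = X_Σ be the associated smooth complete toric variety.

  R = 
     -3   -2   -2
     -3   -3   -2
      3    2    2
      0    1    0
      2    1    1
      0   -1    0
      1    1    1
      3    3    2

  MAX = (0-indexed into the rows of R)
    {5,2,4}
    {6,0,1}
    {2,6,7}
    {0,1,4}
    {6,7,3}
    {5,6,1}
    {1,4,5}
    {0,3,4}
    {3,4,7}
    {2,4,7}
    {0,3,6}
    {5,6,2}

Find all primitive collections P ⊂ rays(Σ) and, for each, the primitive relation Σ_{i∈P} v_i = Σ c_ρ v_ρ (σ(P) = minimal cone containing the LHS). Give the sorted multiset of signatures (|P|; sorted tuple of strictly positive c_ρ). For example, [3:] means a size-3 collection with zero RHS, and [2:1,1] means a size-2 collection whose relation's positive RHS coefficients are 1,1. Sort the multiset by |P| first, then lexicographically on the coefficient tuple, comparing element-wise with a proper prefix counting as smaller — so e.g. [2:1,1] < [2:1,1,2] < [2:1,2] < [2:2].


Δ(Σ) — 8 vertices, 10 min non-faces:

  P = {0,2}:  v_{0} + v_{2} = 0  →  sig = [2:]
  P = {1,7}:  v_{1} + v_{7} = 0  →  sig = [2:]
  P = {3,5}:  v_{3} + v_{5} = 0  →  sig = [2:]
  P = {0,5}:  v_{0} + v_{5} = v_{1}  →  sig = [2:1]
  P = {0,7}:  v_{0} + v_{7} = v_{3}  →  sig = [2:1]
  P = {1,2}:  v_{1} + v_{2} = v_{5}  →  sig = [2:1]
  P = {1,3}:  v_{1} + v_{3} = v_{0}  →  sig = [2:1]
  P = {2,3}:  v_{2} + v_{3} = v_{7}  →  sig = [2:1]
  P = {4,6}:  v_{4} + v_{6} = v_{2}  →  sig = [2:1]
  P = {5,7}:  v_{5} + v_{7} = v_{2}  →  sig = [2:1]

so the primitive-relation signature multiset is
[[2:], [2:], [2:], [2:1], [2:1], [2:1], [2:1], [2:1], [2:1], [2:1]]


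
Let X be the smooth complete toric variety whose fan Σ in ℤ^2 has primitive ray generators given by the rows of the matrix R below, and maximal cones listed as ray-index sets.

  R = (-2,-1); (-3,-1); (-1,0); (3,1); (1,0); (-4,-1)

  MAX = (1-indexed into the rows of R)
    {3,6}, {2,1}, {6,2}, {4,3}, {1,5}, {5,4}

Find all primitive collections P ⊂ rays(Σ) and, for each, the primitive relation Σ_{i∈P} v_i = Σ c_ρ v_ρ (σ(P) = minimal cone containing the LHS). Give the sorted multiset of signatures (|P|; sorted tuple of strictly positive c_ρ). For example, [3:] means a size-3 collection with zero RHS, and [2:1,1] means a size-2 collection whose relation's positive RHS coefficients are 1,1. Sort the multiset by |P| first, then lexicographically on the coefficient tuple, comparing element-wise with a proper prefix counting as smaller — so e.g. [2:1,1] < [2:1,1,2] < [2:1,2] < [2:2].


The 9 primitive collections of Σ (r=6, n=2):

  P = {2,4}:  v_{2} + v_{4} = 0  ⇒ sig = [2:]
  P = {3,5}:  v_{3} + v_{5} = 0  ⇒ sig = [2:]
  P = {1,3}:  v_{1} + v_{3} = v_{2}  ⇒ sig = [2:1]
  P = {1,4}:  v_{1} + v_{4} = v_{5}  ⇒ sig = [2:1]
  P = {2,3}:  v_{2} + v_{3} = v_{6}  ⇒ sig = [2:1]
  P = {2,5}:  v_{2} + v_{5} = v_{1}  ⇒ sig = [2:1]
  P = {4,6}:  v_{4} + v_{6} = v_{3}  ⇒ sig = [2:1]
  P = {5,6}:  v_{5} + v_{6} = v_{2}  ⇒ sig = [2:1]
  P = {1,6}:  v_{1} + v_{6} = 2·v_{2}  ⇒ sig = [2:2]

so the primitive-relation signature multiset is
[[2:], [2:], [2:1], [2:1], [2:1], [2:1], [2:1], [2:1], [2:2]]


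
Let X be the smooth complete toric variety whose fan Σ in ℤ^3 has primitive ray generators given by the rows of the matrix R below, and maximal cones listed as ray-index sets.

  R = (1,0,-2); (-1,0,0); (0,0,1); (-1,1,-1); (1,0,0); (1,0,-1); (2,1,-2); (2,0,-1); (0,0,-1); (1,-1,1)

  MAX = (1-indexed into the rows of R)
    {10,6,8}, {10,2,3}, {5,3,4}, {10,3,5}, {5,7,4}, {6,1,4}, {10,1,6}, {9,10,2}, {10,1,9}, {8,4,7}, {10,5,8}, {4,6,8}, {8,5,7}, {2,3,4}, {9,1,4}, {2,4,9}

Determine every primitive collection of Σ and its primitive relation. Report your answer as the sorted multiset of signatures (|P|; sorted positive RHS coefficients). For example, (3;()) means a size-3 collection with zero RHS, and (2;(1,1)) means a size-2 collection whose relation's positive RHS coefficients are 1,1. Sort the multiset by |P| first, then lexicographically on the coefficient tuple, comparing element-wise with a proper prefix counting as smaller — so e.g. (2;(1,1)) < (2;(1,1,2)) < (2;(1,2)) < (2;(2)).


Minimal non-faces — 22 found among 10 rays, 16 max cones:

  • {2,5}:  v_{2} + v_{5} = 0  ⟹  sig = (2;())
  • {3,9}:  v_{3} + v_{9} = 0  ⟹  sig = (2;())
  • {4,10}:  v_{4} + v_{10} = 0  ⟹  sig = (2;())
  • {1,3}:  v_{1} + v_{3} = v_{6}  ⟹  sig = (2;(1))
  • {2,6}:  v_{2} + v_{6} = v_{9}  ⟹  sig = (2;(1))
  • {2,8}:  v_{2} + v_{8} = v_{6}  ⟹  sig = (2;(1))
  • {3,6}:  v_{3} + v_{6} = v_{5}  ⟹  sig = (2;(1))
  • {5,6}:  v_{5} + v_{6} = v_{8}  ⟹  sig = (2;(1))
  • {5,9}:  v_{5} + v_{9} = v_{6}  ⟹  sig = (2;(1))
  • {6,9}:  v_{6} + v_{9} = v_{1}  ⟹  sig = (2;(1))
  • {2,7}:  v_{2} + v_{7} = v_{4} + v_{8}  ⟹  sig = (2;(1,1))
  • {7,10}:  v_{7} + v_{10} = v_{5} + v_{8}  ⟹  sig = (2;(1,1))
  • {7,9}:  v_{7} + v_{9} = v_{4} + v_{6} + v_{8}  ⟹  sig = (2;(1,1,1))
  • {1,7}:  v_{1} + v_{7} = v_{4} + 2·v_{6} + v_{8}  ⟹  sig = (2;(1,1,2))
  • {6,7}:  v_{6} + v_{7} = v_{4} + 2·v_{8}  ⟹  sig = (2;(1,2))
  • {3,7}:  v_{3} + v_{7} = v_{4} + 3·v_{5}  ⟹  sig = (2;(1,3))
  • {1,2}:  v_{1} + v_{2} = 2·v_{9}  ⟹  sig = (2;(2))
  • {1,5}:  v_{1} + v_{5} = 2·v_{6}  ⟹  sig = (2;(2))
  • {3,8}:  v_{3} + v_{8} = 2·v_{5}  ⟹  sig = (2;(2))
  • {8,9}:  v_{8} + v_{9} = 2·v_{6}  ⟹  sig = (2;(2))
  • {1,8}:  v_{1} + v_{8} = 3·v_{6}  ⟹  sig = (2;(3))
  • {4,5,8}:  v_{4} + v_{5} + v_{8} = v_{7}  ⟹  sig = (3;(1))

Signatures (|P|; sorted positive RHS coefficients), sorted:
    |P|=2: 21 collections, coeffs (), (), (), (1), (1), (1), (1), (1), (1), (1), (1,1), (1,1), (1,1,1), (1,1,2), (1,2), (1,3), (2), (2), (2), (2), (3)
    |P|=3: 1 collection, coeffs (1)


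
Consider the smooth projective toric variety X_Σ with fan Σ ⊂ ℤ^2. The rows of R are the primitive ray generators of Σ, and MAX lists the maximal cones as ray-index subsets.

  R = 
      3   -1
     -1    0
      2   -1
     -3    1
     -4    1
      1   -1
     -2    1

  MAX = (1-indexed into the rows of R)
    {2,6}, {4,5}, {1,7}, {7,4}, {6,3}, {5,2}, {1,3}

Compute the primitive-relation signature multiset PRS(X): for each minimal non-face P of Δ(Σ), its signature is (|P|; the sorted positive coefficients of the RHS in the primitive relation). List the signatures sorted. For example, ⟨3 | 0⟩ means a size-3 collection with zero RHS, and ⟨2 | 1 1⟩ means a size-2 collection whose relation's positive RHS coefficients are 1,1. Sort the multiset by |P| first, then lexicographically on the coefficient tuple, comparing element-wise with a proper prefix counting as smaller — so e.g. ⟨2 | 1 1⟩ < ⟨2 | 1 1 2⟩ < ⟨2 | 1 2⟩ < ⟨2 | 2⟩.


Minimal non-faces — 14 found among 7 rays, 7 max cones:

  P={1,4}:  v_{1} + v_{4} = 0  ⇒ sig = ⟨2 | 0⟩
  P={3,7}:  v_{3} + v_{7} = 0  ⇒ sig = ⟨2 | 0⟩
  P={1,2}:  v_{1} + v_{2} = v_{3}  ⇒ sig = ⟨2 | 1⟩
  P={1,5}:  v_{1} + v_{5} = v_{2}  ⇒ sig = ⟨2 | 1⟩
  P={2,3}:  v_{2} + v_{3} = v_{6}  ⇒ sig = ⟨2 | 1⟩
  P={2,4}:  v_{2} + v_{4} = v_{5}  ⇒ sig = ⟨2 | 1⟩
  P={2,7}:  v_{2} + v_{7} = v_{4}  ⇒ sig = ⟨2 | 1⟩
  P={3,4}:  v_{3} + v_{4} = v_{2}  ⇒ sig = ⟨2 | 1⟩
  P={6,7}:  v_{6} + v_{7} = v_{2}  ⇒ sig = ⟨2 | 1⟩
  P={1,6}:  v_{1} + v_{6} = 2·v_{3}  ⇒ sig = ⟨2 | 2⟩
  P={3,5}:  v_{3} + v_{5} = 2·v_{2}  ⇒ sig = ⟨2 | 2⟩
  P={4,6}:  v_{4} + v_{6} = 2·v_{2}  ⇒ sig = ⟨2 | 2⟩
  P={5,7}:  v_{5} + v_{7} = 2·v_{4}  ⇒ sig = ⟨2 | 2⟩
  P={5,6}:  v_{5} + v_{6} = 3·v_{2}  ⇒ sig = ⟨2 | 3⟩

so the primitive-relation signature multiset is
[⟨2 | 0⟩, ⟨2 | 0⟩, ⟨2 | 1⟩, ⟨2 | 1⟩, ⟨2 | 1⟩, ⟨2 | 1⟩, ⟨2 | 1⟩, ⟨2 | 1⟩, ⟨2 | 1⟩, ⟨2 | 2⟩, ⟨2 | 2⟩, ⟨2 | 2⟩, ⟨2 | 2⟩, ⟨2 | 3⟩]


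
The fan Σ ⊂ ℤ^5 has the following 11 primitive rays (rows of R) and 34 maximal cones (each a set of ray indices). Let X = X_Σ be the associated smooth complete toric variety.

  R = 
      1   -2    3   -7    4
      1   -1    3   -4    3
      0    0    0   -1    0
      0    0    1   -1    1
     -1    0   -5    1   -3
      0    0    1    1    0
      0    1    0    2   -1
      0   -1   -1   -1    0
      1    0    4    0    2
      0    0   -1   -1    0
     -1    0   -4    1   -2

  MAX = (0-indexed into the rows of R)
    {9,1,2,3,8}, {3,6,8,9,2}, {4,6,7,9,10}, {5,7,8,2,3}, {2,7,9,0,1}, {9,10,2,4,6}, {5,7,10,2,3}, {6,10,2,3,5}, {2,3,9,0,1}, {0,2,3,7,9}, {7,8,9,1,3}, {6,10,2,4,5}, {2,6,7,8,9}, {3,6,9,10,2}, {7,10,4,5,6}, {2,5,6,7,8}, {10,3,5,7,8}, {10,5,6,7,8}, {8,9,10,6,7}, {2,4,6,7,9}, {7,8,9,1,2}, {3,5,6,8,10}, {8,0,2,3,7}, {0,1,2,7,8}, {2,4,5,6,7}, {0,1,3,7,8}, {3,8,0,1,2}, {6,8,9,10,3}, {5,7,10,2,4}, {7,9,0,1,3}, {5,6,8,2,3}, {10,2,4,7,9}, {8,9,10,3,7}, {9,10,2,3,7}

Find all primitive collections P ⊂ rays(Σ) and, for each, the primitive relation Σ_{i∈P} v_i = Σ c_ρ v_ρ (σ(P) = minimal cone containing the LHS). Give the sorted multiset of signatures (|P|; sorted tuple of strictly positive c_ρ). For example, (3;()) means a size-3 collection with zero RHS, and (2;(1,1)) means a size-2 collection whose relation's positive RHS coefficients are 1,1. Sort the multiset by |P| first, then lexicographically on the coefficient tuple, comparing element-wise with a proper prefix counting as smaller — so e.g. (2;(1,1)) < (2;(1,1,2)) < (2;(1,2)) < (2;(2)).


Primitive collections (17):

  P={5,9}:  v_{5} + v_{9} = 0  so sig = (2;())
  P={0,6}:  v_{0} + v_{6} = v_{1} + v_{2}  so sig = (2;(1,1))
  P={3,4}:  v_{3} + v_{4} = v_{2} + v_{10}  so sig = (2;(1,1))
  P={4,8}:  v_{4} + v_{8} = v_{6} + v_{7}  so sig = (2;(1,1))
  P={1,4}:  v_{1} + v_{4} = v_{2} + v_{7} + v_{9}  so sig = (2;(1,1,1))
  P={1,6}:  v_{1} + v_{6} = v_{2} + v_{8} + v_{9}  so sig = (2;(1,1,1))
  P={1,10}:  v_{1} + v_{10} = v_{3} + v_{7} + v_{9}  so sig = (2;(1,1,1))
  P={1,5}:  v_{1} + v_{5} = v_{2} + v_{3} + v_{7} + v_{8}  so sig = (2;(1,1,1,1))
  P={0,4}:  v_{0} + v_{4} = 2·v_{2} + v_{3} + 2·v_{7} + v_{9}  so sig = (2;(1,1,2,2))
  P={0,10}:  v_{0} + v_{10} = v_{2} + 2·v_{3} + 2·v_{7} + v_{9}  so sig = (2;(1,1,2,2))
  P={0,5}:  v_{0} + v_{5} = 2·v_{2} + 2·v_{3} + 2·v_{7} + v_{8}  so sig = (2;(1,2,2,2))
  P={2,8,10}:  v_{2} + v_{8} + v_{10} = 0  so sig = (3;())
  P={3,6,7}:  v_{3} + v_{6} + v_{7} = 0  so sig = (3;())
  P={0,8,9}:  v_{0} + v_{8} + v_{9} = 2·v_{1}  so sig = (3;(2))
  P={1,2,3,7}:  v_{1} + v_{2} + v_{3} + v_{7} = v_{0}  so sig = (4;(1))
  P={2,6,7,10}:  v_{2} + v_{6} + v_{7} + v_{10} = v_{4}  so sig = (4;(1))
  P={2,3,7,8,9}:  v_{2} + v_{3} + v_{7} + v_{8} + v_{9} = v_{1}  so sig = (5;(1))

Hence PRS(X_Σ) =
{ (2;()),  (2;(1,1)) ×3,  (2;(1,1,1)) ×3,  (2;(1,1,1,1)),  (2;(1,1,2,2)) ×2,  (2;(1,2,2,2)),  (3;()) ×2,  (3;(2)),  (4;(1)) ×2,  (5;(1)) }


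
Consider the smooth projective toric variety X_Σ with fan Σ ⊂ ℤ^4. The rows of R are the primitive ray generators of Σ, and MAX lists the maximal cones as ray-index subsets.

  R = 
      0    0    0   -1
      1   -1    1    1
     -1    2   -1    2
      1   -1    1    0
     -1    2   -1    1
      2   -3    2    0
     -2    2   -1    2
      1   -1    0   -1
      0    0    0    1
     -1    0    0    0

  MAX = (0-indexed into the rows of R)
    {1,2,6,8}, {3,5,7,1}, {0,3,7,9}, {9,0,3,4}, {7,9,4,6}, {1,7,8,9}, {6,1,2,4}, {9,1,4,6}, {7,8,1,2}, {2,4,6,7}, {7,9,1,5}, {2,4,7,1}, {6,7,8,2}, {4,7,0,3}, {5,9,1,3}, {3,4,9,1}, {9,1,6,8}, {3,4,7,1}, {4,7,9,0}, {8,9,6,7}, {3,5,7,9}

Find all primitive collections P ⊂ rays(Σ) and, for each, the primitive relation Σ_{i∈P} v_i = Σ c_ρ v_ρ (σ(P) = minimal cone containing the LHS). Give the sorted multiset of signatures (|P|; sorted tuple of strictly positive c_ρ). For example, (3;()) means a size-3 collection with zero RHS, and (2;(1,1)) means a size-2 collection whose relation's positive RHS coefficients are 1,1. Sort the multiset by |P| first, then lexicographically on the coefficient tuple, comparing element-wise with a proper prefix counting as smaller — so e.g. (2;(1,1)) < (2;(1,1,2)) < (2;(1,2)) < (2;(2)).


18 minimal non-faces of Δ(Σ) (on 10 rays):

  P={0,8}:  v_{0} + v_{8} = 0  ⇒ sig = (2;())
  P={0,1}:  v_{0} + v_{1} = v_{3}  ⇒ sig = (2;(1))
  P={0,2}:  v_{0} + v_{2} = v_{4}  ⇒ sig = (2;(1))
  P={2,9}:  v_{2} + v_{9} = v_{6}  ⇒ sig = (2;(1))
  P={3,8}:  v_{3} + v_{8} = v_{1}  ⇒ sig = (2;(1))
  P={4,5}:  v_{4} + v_{5} = v_{1}  ⇒ sig = (2;(1))
  P={4,8}:  v_{4} + v_{8} = v_{2}  ⇒ sig = (2;(1))
  P={0,6}:  v_{0} + v_{6} = v_{4} + v_{9}  ⇒ sig = (2;(1,1))
  P={2,3}:  v_{2} + v_{3} = v_{1} + v_{4}  ⇒ sig = (2;(1,1))
  P={2,5}:  v_{2} + v_{5} = v_{1} + v_{8}  ⇒ sig = (2;(1,1))
  P={3,6}:  v_{3} + v_{6} = v_{1} + v_{4} + v_{9}  ⇒ sig = (2;(1,1,1))
  P={5,6}:  v_{5} + v_{6} = v_{1} + v_{8} + v_{9}  ⇒ sig = (2;(1,1,1))
  P={0,5}:  v_{0} + v_{5} = 2·v_{3} + v_{7} + v_{9}  ⇒ sig = (2;(1,1,2))
  P={5,8}:  v_{5} + v_{8} = 2·v_{1} + v_{7} + v_{9}  ⇒ sig = (2;(1,1,2))
  P={1,6,7}:  v_{1} + v_{6} + v_{7} = 2·v_{8}  ⇒ sig = (3;(2))
  P={3,4,7,9}:  v_{3} + v_{4} + v_{7} + v_{9} = 0  ⇒ sig = (4;())
  P={1,3,7,9}:  v_{1} + v_{3} + v_{7} + v_{9} = v_{5}  ⇒ sig = (4;(1))
  P={1,4,7,9}:  v_{1} + v_{4} + v_{7} + v_{9} = v_{8}  ⇒ sig = (4;(1))

Signatures (|P|; sorted positive RHS coefficients), sorted:
    |P|=2: 14 collections, coeffs (), (1), (1), (1), (1), (1), (1), (1,1), (1,1), (1,1), (1,1,1), (1,1,1), (1,1,2), (1,1,2)
    |P|=3: 1 collection, coeffs (2)
    |P|=4: 3 collections, coeffs (), (1), (1)
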